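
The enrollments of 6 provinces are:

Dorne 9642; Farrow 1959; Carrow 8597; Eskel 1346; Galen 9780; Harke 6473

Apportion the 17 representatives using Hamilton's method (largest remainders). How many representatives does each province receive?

Dorne=4, Farrow=1, Carrow=4, Eskel=1, Galen=4, Harke=3

The standard divisor is 37797/17 ≈ 2223.353.
Standard quotas: Dorne 4.3367, Farrow 0.8811, Carrow 3.8667, Eskel 0.6054, Galen 4.3988, Harke 2.9114.
Lower quotas: Dorne 4, Farrow 0, Carrow 3, Eskel 0, Galen 4, Harke 2 (sum 13, leaving 4 seats).
Remainders in descending order: Harke 0.9114, Farrow 0.8811, Carrow 0.8667, Eskel 0.6054, Galen 0.3988, Dorne 0.3367.
Largest remainders: Harke, Farrow, Carrow, Eskel receive the extra seats.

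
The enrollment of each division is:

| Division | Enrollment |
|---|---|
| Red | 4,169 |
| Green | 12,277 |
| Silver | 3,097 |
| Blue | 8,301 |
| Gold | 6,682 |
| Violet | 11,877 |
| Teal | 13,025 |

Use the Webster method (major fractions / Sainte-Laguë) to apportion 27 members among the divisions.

Standard divisor 59428/27 ≈ 2201.037; standard quotas: Red 1.894, Green 5.578, Silver 1.407, Blue 3.771, Gold 3.036, Violet 5.396, Teal 5.918.
Rounding to the nearest integer gives Red 2, Green 6, Silver 1, Blue 4, Gold 3, Violet 5, Teal 6 — total 27, matching the house size, so no adjustment is needed.

Red 2, Green 6, Silver 1, Blue 4, Gold 3, Violet 5, Teal 6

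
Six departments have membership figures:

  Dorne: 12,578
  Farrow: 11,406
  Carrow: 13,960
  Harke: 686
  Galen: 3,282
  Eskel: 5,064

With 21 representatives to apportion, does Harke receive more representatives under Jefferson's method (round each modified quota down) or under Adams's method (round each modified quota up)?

Jefferson: Dorne 6, Farrow 5, Carrow 7, Harke 0, Galen 1, Eskel 2.
Adams: Dorne 5, Farrow 5, Carrow 6, Harke 1, Galen 2, Eskel 2.
Harke gets 0 under Jefferson and 1 under Adams.

Adams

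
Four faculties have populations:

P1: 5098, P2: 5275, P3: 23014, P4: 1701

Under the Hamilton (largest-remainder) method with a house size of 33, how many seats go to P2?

The standard divisor is 35088/33 ≈ 1063.273.
Standard quotas: P1 4.7946, P2 4.9611, P3 21.6445, P4 1.5998.
Lower quotas: P1 4, P2 4, P3 21, P4 1 (sum 30, leaving 3 seats).
Remainders in descending order: P2 0.9611, P1 0.7946, P3 0.6445, P4 0.5998.
The surplus seats go to P2, P1, P3.
P2 receives 5.

5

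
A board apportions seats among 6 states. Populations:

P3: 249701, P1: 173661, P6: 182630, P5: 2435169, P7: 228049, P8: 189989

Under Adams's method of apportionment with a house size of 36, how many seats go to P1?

Standard divisor 3459199/36 ≈ 96088.861; standard quotas: P3 2.599, P1 1.807, P6 1.901, P5 25.343, P7 2.373, P8 1.977.
Rounding up gives 3, 2, 2, 26, 3, 2 = 38 seats, so the divisor must be adjusted.
With modified divisor 103700: modified quotas P3 2.408, P1 1.675, P6 1.761, P5 23.483, P7 2.199, P8 1.832.
Rounding up: P3 3, P1 2, P6 2, P5 24, P7 3, P8 2 (total 36).
P1 receives 2.

2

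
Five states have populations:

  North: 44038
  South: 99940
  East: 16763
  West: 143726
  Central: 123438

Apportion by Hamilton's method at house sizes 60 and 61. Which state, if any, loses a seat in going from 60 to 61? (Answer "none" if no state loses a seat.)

At 60 seats: North 6, South 14, East 3, West 20, Central 17.
At 61 seats: North 6, South 14, East 2, West 21, Central 18.
East drops from 3 to 2.

East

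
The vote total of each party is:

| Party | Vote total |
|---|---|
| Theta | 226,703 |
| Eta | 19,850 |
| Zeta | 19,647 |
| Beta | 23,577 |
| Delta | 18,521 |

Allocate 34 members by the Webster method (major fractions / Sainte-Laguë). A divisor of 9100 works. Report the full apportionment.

With modified divisor 9100: modified quotas Theta 24.912, Eta 2.181, Zeta 2.159, Beta 2.591, Delta 2.035.
Rounding to the nearest integer: Theta 25, Eta 2, Zeta 2, Beta 3, Delta 2 (total 34).

Theta=25; Eta=2; Zeta=2; Beta=3; Delta=2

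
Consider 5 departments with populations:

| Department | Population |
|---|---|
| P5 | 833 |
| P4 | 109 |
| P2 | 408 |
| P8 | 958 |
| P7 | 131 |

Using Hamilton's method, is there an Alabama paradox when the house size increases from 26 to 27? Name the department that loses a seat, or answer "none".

At 26 seats: P5 9, P4 1, P2 4, P8 10, P7 2.
At 27 seats: P5 9, P4 1, P2 5, P8 11, P7 1.
P7 drops from 2 to 1.

P7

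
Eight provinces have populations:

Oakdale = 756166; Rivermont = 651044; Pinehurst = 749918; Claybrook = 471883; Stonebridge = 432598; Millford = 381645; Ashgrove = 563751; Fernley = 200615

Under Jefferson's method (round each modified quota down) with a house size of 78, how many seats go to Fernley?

3

Standard divisor 4207620/78 ≈ 53943.846; standard quotas: Oakdale 14.018, Rivermont 12.069, Pinehurst 13.902, Claybrook 8.748, Stonebridge 8.019, Millford 7.075, Ashgrove 10.451, Fernley 3.719.
Rounding down gives 14, 12, 13, 8, 8, 7, 10, 3 = 75 seats, so the divisor must be adjusted.
With modified divisor 50800: modified quotas Oakdale 14.885, Rivermont 12.816, Pinehurst 14.762, Claybrook 9.289, Stonebridge 8.516, Millford 7.513, Ashgrove 11.097, Fernley 3.949.
Rounding down: Oakdale 14, Rivermont 12, Pinehurst 14, Claybrook 9, Stonebridge 8, Millford 7, Ashgrove 11, Fernley 3 (total 78).
Fernley receives 3.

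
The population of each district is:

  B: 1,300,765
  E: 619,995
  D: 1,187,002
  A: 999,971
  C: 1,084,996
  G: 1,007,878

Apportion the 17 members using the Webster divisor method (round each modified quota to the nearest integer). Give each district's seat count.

Standard divisor 6200607/17 ≈ 364741.588; standard quotas: B 3.566, E 1.700, D 3.254, A 2.742, C 2.975, G 2.763.
Rounding to the nearest integer gives 4, 2, 3, 3, 3, 3 = 18 seats, so the divisor must be adjusted.
With modified divisor 385800: modified quotas B 3.372, E 1.607, D 3.077, A 2.592, C 2.812, G 2.612.
Rounding to the nearest integer: B 3, E 2, D 3, A 3, C 3, G 3 (total 17).

B 3, E 2, D 3, A 3, C 3, G 3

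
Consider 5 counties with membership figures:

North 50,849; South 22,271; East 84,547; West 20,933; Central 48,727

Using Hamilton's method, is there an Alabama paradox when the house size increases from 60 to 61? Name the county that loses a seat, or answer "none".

West

At 60 seats: North 13, South 6, East 22, West 6, Central 13.
At 61 seats: North 14, South 6, East 23, West 5, Central 13.
West drops from 6 to 5.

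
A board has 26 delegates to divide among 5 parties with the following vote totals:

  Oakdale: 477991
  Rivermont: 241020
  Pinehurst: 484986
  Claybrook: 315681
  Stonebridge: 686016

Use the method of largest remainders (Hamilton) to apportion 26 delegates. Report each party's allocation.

Oakdale=5, Rivermont=3, Pinehurst=6, Claybrook=4, Stonebridge=8

The standard divisor is 2205694/26 ≈ 84834.385.
Standard quotas: Oakdale 5.6344, Rivermont 2.8411, Pinehurst 5.7169, Claybrook 3.7211, Stonebridge 8.0865.
Lower quotas: Oakdale 5, Rivermont 2, Pinehurst 5, Claybrook 3, Stonebridge 8 (sum 23, leaving 3 seats).
Remainders in descending order: Rivermont 0.8411, Claybrook 0.7211, Pinehurst 0.7169, Oakdale 0.6344, Stonebridge 0.0865.
Largest remainders: Rivermont, Claybrook, Pinehurst receive the extra seats.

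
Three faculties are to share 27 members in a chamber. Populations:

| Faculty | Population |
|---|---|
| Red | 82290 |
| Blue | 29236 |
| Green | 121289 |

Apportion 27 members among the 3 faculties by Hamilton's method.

Total 232815; standard divisor 232815/27 ≈ 8622.778.
Standard quotas: Red 9.5433, Blue 3.3906, Green 14.0661.
Lower quotas: Red 9, Blue 3, Green 14 (sum 26, leaving 1 seat).
Remainders in descending order: Red 0.5433, Blue 0.3906, Green 0.0661.
The surplus seat goes to Red.

Red 10, Blue 3, Green 14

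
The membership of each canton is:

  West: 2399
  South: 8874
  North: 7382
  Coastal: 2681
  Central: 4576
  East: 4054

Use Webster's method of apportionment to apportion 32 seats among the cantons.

West 3; South 9; North 8; Coastal 3; Central 5; East 4

Standard divisor 29966/32 ≈ 936.438; standard quotas: West 2.562, South 9.476, North 7.883, Coastal 2.863, Central 4.887, East 4.329.
Rounding to the nearest integer gives West 3, South 9, North 8, Coastal 3, Central 5, East 4 — total 32, matching the house size, so no adjustment is needed.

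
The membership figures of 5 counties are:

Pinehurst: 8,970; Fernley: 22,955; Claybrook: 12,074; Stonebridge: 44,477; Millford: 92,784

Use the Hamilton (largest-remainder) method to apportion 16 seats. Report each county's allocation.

Total 181260; standard divisor 181260/16 ≈ 11328.75.
Standard quotas: Pinehurst 0.7918, Fernley 2.0263, Claybrook 1.0658, Stonebridge 3.9260, Millford 8.1901.
Lower quotas: Pinehurst 0, Fernley 2, Claybrook 1, Stonebridge 3, Millford 8 (sum 14, leaving 2 seats).
Remainders in descending order: Stonebridge 0.9260, Pinehurst 0.7918, Millford 0.1901, Claybrook 0.0658, Fernley 0.0263.
Largest remainders: Stonebridge, Pinehurst receive the extra seats.

Pinehurst: 1, Fernley: 2, Claybrook: 1, Stonebridge: 4, Millford: 8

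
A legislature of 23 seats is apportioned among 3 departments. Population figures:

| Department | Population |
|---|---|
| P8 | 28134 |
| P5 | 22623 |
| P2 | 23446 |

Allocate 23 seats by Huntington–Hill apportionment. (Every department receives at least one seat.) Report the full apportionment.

With divisor 3224: modified quotas P8 8.726, P5 7.017, P2 7.272.
Geometric-mean thresholds: P8 √(8·9)=8.485, P5 √(7·8)=7.483, P2 √(7·8)=7.483.
Each quota rounded against its threshold gives P8 9, P5 7, P2 7 (total 23).

P8=9; P5=7; P2=7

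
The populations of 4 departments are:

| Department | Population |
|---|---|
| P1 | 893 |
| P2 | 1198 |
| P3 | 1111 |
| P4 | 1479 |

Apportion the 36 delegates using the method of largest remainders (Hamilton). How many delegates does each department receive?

P1=7, P2=9, P3=9, P4=11

Standard divisor: 4681 ÷ 36 ≈ 130.028.
Standard quotas: P1 6.868, P2 9.213, P3 8.544, P4 11.374.
Lower quotas: P1 6, P2 9, P3 8, P4 11 (sum 34, leaving 2 seats).
Remainders in descending order: P1 0.868, P3 0.544, P4 0.374, P2 0.213.
Largest remainders: P1, P3 receive the extra seats.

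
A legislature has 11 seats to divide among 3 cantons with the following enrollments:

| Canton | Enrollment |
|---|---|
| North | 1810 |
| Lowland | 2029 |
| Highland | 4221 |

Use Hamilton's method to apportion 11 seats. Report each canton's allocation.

Standard divisor: 8060 ÷ 11 ≈ 732.727.
Standard quotas: North 2.470, Lowland 2.769, Highland 5.761.
Lower quotas: North 2, Lowland 2, Highland 5 (sum 9, leaving 2 seats).
Remainders in descending order: Lowland 0.769, Highland 0.761, North 0.470.
Largest remainders: Lowland, Highland receive the extra seats.

North: 2, Lowland: 3, Highland: 6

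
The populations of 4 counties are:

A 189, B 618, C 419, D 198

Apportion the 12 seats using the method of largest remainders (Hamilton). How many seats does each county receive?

Standard divisor: 1424 ÷ 12 ≈ 118.667.
Standard quotas: A 1.593, B 5.208, C 3.531, D 1.669.
Lower quotas: A 1, B 5, C 3, D 1 (sum 10, leaving 2 seats).
Remainders in descending order: D 0.669, A 0.593, C 0.531, B 0.208.
Largest remainders: D, A receive the extra seats.

A: 2; B: 5; C: 3; D: 2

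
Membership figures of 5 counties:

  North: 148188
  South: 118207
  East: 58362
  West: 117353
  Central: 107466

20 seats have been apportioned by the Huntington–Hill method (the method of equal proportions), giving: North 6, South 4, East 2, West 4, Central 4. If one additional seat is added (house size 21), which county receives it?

South

Priority for the next seat is population ÷ (√(s·(s+1))).
Priorities: North 22865.905, South 26431.889, East 23826.187, West 26240.929, Central 24030.128.
Highest priority: South.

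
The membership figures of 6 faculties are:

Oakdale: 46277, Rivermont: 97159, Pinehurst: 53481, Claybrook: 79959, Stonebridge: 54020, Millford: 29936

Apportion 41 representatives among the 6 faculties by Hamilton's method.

Standard divisor: 360832 ÷ 41 ≈ 8800.78.
Standard quotas: Oakdale 5.2583, Rivermont 11.0398, Pinehurst 6.0768, Claybrook 9.0854, Stonebridge 6.1381, Millford 3.4015.
Lower quotas: Oakdale 5, Rivermont 11, Pinehurst 6, Claybrook 9, Stonebridge 6, Millford 3 (sum 40, leaving 1 seat).
Remainders in descending order: Millford 0.4015, Oakdale 0.2583, Stonebridge 0.1381, Claybrook 0.0854, Pinehurst 0.0768, Rivermont 0.0398.
The surplus seat goes to Millford.

Oakdale: 5, Rivermont: 11, Pinehurst: 6, Claybrook: 9, Stonebridge: 6, Millford: 4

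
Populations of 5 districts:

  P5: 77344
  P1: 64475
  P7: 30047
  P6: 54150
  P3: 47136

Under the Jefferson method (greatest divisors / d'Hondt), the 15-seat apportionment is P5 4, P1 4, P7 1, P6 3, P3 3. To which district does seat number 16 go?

Priority for the next seat is population ÷ (current seats + 1).
Priorities: P5 15468.800, P1 12895.000, P7 15023.500, P6 13537.500, P3 11784.000.
Highest priority: P5.

P5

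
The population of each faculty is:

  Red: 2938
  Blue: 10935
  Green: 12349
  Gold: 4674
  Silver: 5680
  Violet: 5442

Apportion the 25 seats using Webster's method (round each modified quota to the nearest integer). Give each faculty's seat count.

Standard divisor 42018/25 ≈ 1680.72; standard quotas: Red 1.748, Blue 6.506, Green 7.347, Gold 2.781, Silver 3.380, Violet 3.238.
Rounding to the nearest integer gives Red 2, Blue 7, Green 7, Gold 3, Silver 3, Violet 3 — total 25, matching the house size, so no adjustment is needed.

Red 2, Blue 7, Green 7, Gold 3, Silver 3, Violet 3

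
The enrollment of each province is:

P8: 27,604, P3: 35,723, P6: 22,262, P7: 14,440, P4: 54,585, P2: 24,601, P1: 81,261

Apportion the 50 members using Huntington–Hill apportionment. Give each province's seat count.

With divisor 5225: modified quotas P8 5.283, P3 6.837, P6 4.261, P7 2.764, P4 10.447, P2 4.708, P1 15.552.
Geometric-mean thresholds: P8 √(5·6)=5.477, P3 √(6·7)=6.481, P6 √(4·5)=4.472, P7 √(2·3)=2.449, P4 √(10·11)=10.488, P2 √(4·5)=4.472, P1 √(15·16)=15.492.
Each quota rounded against its threshold gives P8 5, P3 7, P6 4, P7 3, P4 10, P2 5, P1 16 (total 50).

P8=5; P3=7; P6=4; P7=3; P4=10; P2=5; P1=16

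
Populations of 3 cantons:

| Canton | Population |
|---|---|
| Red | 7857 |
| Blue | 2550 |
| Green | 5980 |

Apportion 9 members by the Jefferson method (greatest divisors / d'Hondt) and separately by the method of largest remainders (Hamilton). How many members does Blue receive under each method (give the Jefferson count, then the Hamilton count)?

Jefferson: Red 5, Blue 1, Green 3.
Hamilton: Red 4, Blue 2, Green 3.
Blue gets 1 under Jefferson and 2 under Hamilton.

1 and 2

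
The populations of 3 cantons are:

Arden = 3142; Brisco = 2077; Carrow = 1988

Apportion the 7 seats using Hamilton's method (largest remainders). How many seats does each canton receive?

Arden 3, Brisco 2, Carrow 2

Total 7207; standard divisor 7207/7 ≈ 1029.571.
Standard quotas: Arden 3.052, Brisco 2.017, Carrow 1.931.
Lower quotas: Arden 3, Brisco 2, Carrow 1 (sum 6, leaving 1 seat).
Remainders in descending order: Carrow 0.931, Arden 0.052, Brisco 0.017.
The surplus seat goes to Carrow.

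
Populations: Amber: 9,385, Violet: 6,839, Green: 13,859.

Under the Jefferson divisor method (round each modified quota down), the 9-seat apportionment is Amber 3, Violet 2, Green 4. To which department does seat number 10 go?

Green

Priority for the next seat is population ÷ (current seats + 1).
Priorities: Amber 2346.250, Violet 2279.667, Green 2771.800.
Highest priority: Green.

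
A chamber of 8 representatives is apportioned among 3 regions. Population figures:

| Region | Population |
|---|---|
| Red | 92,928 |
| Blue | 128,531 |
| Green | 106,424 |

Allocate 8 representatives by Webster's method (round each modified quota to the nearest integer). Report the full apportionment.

Standard divisor 327883/8 ≈ 40985.375; standard quotas: Red 2.267, Blue 3.136, Green 2.597.
Rounding to the nearest integer gives Red 2, Blue 3, Green 3 — total 8, matching the house size, so no adjustment is needed.

Red=2, Blue=3, Green=3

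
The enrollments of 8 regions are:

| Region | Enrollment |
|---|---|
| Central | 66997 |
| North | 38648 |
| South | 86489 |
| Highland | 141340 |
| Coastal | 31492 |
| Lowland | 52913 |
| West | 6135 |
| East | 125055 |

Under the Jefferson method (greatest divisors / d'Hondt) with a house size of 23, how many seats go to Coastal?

1

Standard divisor 549069/23 ≈ 23872.565; standard quotas: Central 2.806, North 1.619, South 3.623, Highland 5.921, Coastal 1.319, Lowland 2.216, West 0.257, East 5.238.
Rounding down gives 2, 1, 3, 5, 1, 2, 0, 5 = 19 seats, so the divisor must be adjusted.
With modified divisor 20500: modified quotas Central 3.268, North 1.885, South 4.219, Highland 6.895, Coastal 1.536, Lowland 2.581, West 0.299, East 6.100.
Rounding down: Central 3, North 1, South 4, Highland 6, Coastal 1, Lowland 2, West 0, East 6 (total 23).
Coastal receives 1.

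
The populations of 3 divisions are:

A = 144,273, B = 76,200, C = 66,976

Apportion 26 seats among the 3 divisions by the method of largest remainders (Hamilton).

A 13; B 7; C 6

The standard divisor is 287449/26 ≈ 11055.731.
Standard quotas: A 13.0496, B 6.8924, C 6.0580.
Lower quotas: A 13, B 6, C 6 (sum 25, leaving 1 seat).
Remainders in descending order: B 0.8924, C 0.0580, A 0.0496.
Largest remainder: B receives the extra seat.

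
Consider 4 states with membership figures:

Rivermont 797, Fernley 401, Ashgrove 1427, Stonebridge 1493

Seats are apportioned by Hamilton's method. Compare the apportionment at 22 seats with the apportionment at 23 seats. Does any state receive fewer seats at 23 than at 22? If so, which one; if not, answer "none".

At 22 seats: Rivermont 4, Fernley 2, Ashgrove 8, Stonebridge 8.
At 23 seats: Rivermont 5, Fernley 2, Ashgrove 8, Stonebridge 8.
No state's allocation decreased.

none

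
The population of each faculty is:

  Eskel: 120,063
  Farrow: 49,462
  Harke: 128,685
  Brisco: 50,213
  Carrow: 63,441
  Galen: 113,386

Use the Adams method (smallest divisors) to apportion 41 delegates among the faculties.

Standard divisor 525250/41 ≈ 12810.976; standard quotas: Eskel 9.372, Farrow 3.861, Harke 10.045, Brisco 3.920, Carrow 4.952, Galen 8.851.
Rounding up gives 10, 4, 11, 4, 5, 9 = 43 seats, so the divisor must be adjusted.
With modified divisor 13800: modified quotas Eskel 8.700, Farrow 3.584, Harke 9.325, Brisco 3.639, Carrow 4.597, Galen 8.216.
Rounding up: Eskel 9, Farrow 4, Harke 10, Brisco 4, Carrow 5, Galen 9 (total 41).

Eskel: 9, Farrow: 4, Harke: 10, Brisco: 4, Carrow: 5, Galen: 9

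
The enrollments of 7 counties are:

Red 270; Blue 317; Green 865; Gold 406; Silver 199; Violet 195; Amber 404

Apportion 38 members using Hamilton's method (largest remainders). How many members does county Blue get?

The standard divisor is 2656/38 ≈ 69.895.
Standard quotas: Red 3.863, Blue 4.535, Green 12.376, Gold 5.809, Silver 2.847, Violet 2.790, Amber 5.780.
Lower quotas: Red 3, Blue 4, Green 12, Gold 5, Silver 2, Violet 2, Amber 5 (sum 33, leaving 5 seats).
Remainders in descending order: Red 0.863, Silver 0.847, Gold 0.809, Violet 0.790, Amber 0.780, Blue 0.535, Green 0.376.
Largest remainders: Red, Silver, Gold, Violet, Amber receive the extra seats.
Blue receives 4.

4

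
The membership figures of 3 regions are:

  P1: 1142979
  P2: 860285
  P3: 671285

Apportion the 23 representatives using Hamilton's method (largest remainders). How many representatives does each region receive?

Total 2674549; standard divisor 2674549/23 ≈ 116284.739.
Standard quotas: P1 9.8291, P2 7.3981, P3 5.7728.
Lower quotas: P1 9, P2 7, P3 5 (sum 21, leaving 2 seats).
Remainders in descending order: P1 0.8291, P3 0.7728, P2 0.3981.
Largest remainders: P1, P3 receive the extra seats.

P1: 10, P2: 7, P3: 6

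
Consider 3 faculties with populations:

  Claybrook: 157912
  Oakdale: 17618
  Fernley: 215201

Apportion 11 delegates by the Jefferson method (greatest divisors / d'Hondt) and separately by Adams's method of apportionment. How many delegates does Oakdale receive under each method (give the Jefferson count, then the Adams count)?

0 and 1

Jefferson: Claybrook 5, Oakdale 0, Fernley 6.
Adams: Claybrook 4, Oakdale 1, Fernley 6.
Oakdale gets 0 under Jefferson and 1 under Adams.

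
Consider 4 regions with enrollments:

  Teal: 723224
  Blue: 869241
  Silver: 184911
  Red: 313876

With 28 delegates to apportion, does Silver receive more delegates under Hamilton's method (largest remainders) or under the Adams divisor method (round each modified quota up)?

Hamilton: Teal 10, Blue 12, Silver 2, Red 4.
Adams: Teal 10, Blue 11, Silver 3, Red 4.
Silver gets 2 under Hamilton and 3 under Adams.

Adams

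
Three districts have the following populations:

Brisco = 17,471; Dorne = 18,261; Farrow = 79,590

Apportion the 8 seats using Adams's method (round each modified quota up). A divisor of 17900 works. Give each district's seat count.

With modified divisor 17900: modified quotas Brisco 0.976, Dorne 1.020, Farrow 4.446.
Rounding up: Brisco 1, Dorne 2, Farrow 5 (total 8).

Brisco: 1, Dorne: 2, Farrow: 5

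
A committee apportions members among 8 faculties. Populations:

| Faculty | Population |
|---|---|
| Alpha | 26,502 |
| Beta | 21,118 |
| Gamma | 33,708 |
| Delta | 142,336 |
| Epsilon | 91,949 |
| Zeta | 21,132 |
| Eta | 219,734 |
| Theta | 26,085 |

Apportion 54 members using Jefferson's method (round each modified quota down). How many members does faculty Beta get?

2

Standard divisor 582564/54 ≈ 10788.222; standard quotas: Alpha 2.457, Beta 1.958, Gamma 3.125, Delta 13.194, Epsilon 8.523, Zeta 1.959, Eta 20.368, Theta 2.418.
Rounding down gives 2, 1, 3, 13, 8, 1, 20, 2 = 50 seats, so the divisor must be adjusted.
With modified divisor 10190: modified quotas Alpha 2.601, Beta 2.072, Gamma 3.308, Delta 13.968, Epsilon 9.023, Zeta 2.074, Eta 21.564, Theta 2.560.
Rounding down: Alpha 2, Beta 2, Gamma 3, Delta 13, Epsilon 9, Zeta 2, Eta 21, Theta 2 (total 54).
Beta receives 2.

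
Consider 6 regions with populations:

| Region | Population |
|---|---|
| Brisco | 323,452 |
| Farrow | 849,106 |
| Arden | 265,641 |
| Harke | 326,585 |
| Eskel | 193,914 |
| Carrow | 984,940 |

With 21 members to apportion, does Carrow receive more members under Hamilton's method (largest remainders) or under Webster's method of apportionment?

Webster

Hamilton: Brisco 2, Farrow 6, Arden 2, Harke 2, Eskel 2, Carrow 7.
Webster: Brisco 2, Farrow 6, Arden 2, Harke 2, Eskel 1, Carrow 8.
Carrow gets 7 under Hamilton and 8 under Webster.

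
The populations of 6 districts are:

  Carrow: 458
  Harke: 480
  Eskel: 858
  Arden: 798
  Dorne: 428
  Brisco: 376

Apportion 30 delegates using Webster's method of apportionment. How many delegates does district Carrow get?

4

Standard divisor 3398/30 ≈ 113.267; standard quotas: Carrow 4.044, Harke 4.238, Eskel 7.575, Arden 7.045, Dorne 3.779, Brisco 3.320.
Rounding to the nearest integer gives Carrow 4, Harke 4, Eskel 8, Arden 7, Dorne 4, Brisco 3 — total 30, matching the house size, so no adjustment is needed.
Carrow receives 4.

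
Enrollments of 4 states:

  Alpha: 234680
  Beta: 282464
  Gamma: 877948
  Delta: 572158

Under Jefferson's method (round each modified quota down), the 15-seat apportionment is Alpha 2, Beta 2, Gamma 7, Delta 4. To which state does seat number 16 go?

Priority for the next seat is population ÷ (current seats + 1).
Priorities: Alpha 78226.667, Beta 94154.667, Gamma 109743.500, Delta 114431.600.
Highest priority: Delta.

Delta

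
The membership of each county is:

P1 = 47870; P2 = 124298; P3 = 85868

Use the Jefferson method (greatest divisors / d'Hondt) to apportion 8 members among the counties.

P1 1, P2 4, P3 3

Standard divisor 258036/8 ≈ 32254.5; standard quotas: P1 1.484, P2 3.854, P3 2.662.
Rounding down gives 1, 3, 2 = 6 seats, so the divisor must be adjusted.
With modified divisor 26700: modified quotas P1 1.793, P2 4.655, P3 3.216.
Rounding down: P1 1, P2 4, P3 3 (total 8).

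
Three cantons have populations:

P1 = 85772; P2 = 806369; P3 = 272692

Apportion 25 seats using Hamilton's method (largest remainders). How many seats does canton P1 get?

2

Standard divisor: 1164833 ÷ 25 ≈ 46593.32.
Standard quotas: P1 1.8409, P2 17.3065, P3 5.8526.
Lower quotas: P1 1, P2 17, P3 5 (sum 23, leaving 2 seats).
Remainders in descending order: P3 0.8526, P1 0.8409, P2 0.3065.
The surplus seats go to P3, P1.
P1 receives 2.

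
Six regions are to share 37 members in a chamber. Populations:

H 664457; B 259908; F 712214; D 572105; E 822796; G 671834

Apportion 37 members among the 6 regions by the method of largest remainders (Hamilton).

The standard divisor is 3703314/37 ≈ 100089.568.
Standard quotas: H 6.6386, B 2.5968, F 7.1158, D 5.7159, E 8.2206, G 6.7123.
Lower quotas: H 6, B 2, F 7, D 5, E 8, G 6 (sum 34, leaving 3 seats).
Remainders in descending order: D 0.7159, G 0.7123, H 0.6386, B 0.5968, E 0.2206, F 0.1158.
The surplus seats go to D, G, H.

H 7, B 2, F 7, D 6, E 8, G 7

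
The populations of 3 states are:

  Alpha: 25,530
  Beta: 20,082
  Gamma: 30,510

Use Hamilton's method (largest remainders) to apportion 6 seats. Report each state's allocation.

Alpha 2, Beta 2, Gamma 2

Standard divisor: 76122 ÷ 6 = 12687.
Standard quotas: Alpha 2.0123, Beta 1.5829, Gamma 2.4048.
Lower quotas: Alpha 2, Beta 1, Gamma 2 (sum 5, leaving 1 seat).
Remainders in descending order: Beta 0.5829, Gamma 0.4048, Alpha 0.0123.
The surplus seat goes to Beta.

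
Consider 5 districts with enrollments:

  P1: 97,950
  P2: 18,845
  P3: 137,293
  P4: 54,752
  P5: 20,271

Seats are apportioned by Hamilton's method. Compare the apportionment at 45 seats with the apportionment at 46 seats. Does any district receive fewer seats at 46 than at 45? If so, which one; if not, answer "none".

At 45 seats: P1 13, P2 3, P3 19, P4 7, P5 3.
At 46 seats: P1 14, P2 2, P3 19, P4 8, P5 3.
P2 drops from 3 to 2.

P2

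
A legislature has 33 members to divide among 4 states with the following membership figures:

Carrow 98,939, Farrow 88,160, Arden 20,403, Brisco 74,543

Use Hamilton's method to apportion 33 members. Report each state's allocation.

Carrow=12; Farrow=10; Arden=2; Brisco=9

Total 282045; standard divisor 282045/33 ≈ 8546.818.
Standard quotas: Carrow 11.5761, Farrow 10.3149, Arden 2.3872, Brisco 8.7217.
Lower quotas: Carrow 11, Farrow 10, Arden 2, Brisco 8 (sum 31, leaving 2 seats).
Remainders in descending order: Brisco 0.7217, Carrow 0.5761, Arden 0.3872, Farrow 0.3149.
Largest remainders: Brisco, Carrow receive the extra seats.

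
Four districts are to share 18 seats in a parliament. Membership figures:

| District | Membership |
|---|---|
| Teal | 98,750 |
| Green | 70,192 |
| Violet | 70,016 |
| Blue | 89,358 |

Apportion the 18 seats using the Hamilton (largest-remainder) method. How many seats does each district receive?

Standard divisor: 328316 ÷ 18 ≈ 18239.778.
Standard quotas: Teal 5.4140, Green 3.8483, Violet 3.8386, Blue 4.8991.
Lower quotas: Teal 5, Green 3, Violet 3, Blue 4 (sum 15, leaving 3 seats).
Remainders in descending order: Blue 0.8991, Green 0.8483, Violet 0.8386, Teal 0.4140.
Largest remainders: Blue, Green, Violet receive the extra seats.

Teal: 5; Green: 4; Violet: 4; Blue: 5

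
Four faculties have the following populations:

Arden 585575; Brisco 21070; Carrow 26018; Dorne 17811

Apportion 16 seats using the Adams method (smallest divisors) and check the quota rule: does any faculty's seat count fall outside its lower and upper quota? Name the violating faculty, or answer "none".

Standard quotas: Arden 14.404, Brisco 0.518, Carrow 0.640, Dorne 0.438.
Adams allocation: Arden 13, Brisco 1, Carrow 1, Dorne 1.
Arden has quota 14.404 (lower 14, upper 15) but receives 13 — outside the quota interval.

Arden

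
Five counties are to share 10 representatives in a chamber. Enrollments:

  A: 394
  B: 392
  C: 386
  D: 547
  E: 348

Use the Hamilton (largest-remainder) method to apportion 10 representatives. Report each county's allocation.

A: 2; B: 2; C: 2; D: 2; E: 2

The standard divisor is 2067/10 ≈ 206.7.
Standard quotas: A 1.906, B 1.896, C 1.867, D 2.646, E 1.684.
Lower quotas: A 1, B 1, C 1, D 2, E 1 (sum 6, leaving 4 seats).
Remainders in descending order: A 0.906, B 0.896, C 0.867, E 0.684, D 0.646.
Largest remainders: A, B, C, E receive the extra seats.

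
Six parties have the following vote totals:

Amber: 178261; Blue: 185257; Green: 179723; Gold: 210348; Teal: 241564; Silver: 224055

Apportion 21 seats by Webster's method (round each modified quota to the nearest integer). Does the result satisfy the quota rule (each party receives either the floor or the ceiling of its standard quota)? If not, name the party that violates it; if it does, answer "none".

none

Standard quotas: Amber 3.070, Blue 3.191, Green 3.096, Gold 3.623, Teal 4.161, Silver 3.859.
Webster allocation: Amber 3, Blue 3, Green 3, Gold 4, Teal 4, Silver 4.
Every allocation lies between the lower and upper quota.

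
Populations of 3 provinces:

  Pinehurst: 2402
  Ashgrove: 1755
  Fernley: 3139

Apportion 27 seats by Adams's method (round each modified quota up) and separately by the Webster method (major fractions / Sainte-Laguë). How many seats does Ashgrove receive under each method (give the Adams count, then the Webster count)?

7 and 6

Adams: Pinehurst 9, Ashgrove 7, Fernley 11.
Webster: Pinehurst 9, Ashgrove 6, Fernley 12.
Ashgrove gets 7 under Adams and 6 under Webster.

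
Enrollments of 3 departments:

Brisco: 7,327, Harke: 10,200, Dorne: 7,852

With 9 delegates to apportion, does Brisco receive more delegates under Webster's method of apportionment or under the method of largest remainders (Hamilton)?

Webster: Brisco 3, Harke 3, Dorne 3.
Hamilton: Brisco 2, Harke 4, Dorne 3.
Brisco gets 3 under Webster and 2 under Hamilton.

Webster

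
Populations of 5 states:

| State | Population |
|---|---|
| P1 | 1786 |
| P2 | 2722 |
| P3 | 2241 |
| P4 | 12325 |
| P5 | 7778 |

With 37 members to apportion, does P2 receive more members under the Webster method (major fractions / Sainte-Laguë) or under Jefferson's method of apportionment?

Webster: P1 2, P2 4, P3 3, P4 17, P5 11.
Jefferson: P1 2, P2 3, P3 3, P4 18, P5 11.
P2 gets 4 under Webster and 3 under Jefferson.

Webster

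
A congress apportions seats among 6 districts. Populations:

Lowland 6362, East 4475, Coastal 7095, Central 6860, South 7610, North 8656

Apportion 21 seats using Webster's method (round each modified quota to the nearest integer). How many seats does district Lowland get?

Standard divisor 41058/21 ≈ 1955.143; standard quotas: Lowland 3.254, East 2.289, Coastal 3.629, Central 3.509, South 3.892, North 4.427.
Rounding to the nearest integer gives Lowland 3, East 2, Coastal 4, Central 4, South 4, North 4 — total 21, matching the house size, so no adjustment is needed.
Lowland receives 3.

3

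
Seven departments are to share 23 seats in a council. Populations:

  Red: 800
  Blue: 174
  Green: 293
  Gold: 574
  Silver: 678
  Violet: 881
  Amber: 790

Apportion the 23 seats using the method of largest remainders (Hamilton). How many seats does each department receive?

Red: 4, Blue: 1, Green: 2, Gold: 3, Silver: 4, Violet: 5, Amber: 4

Total 4190; standard divisor 4190/23 ≈ 182.174.
Standard quotas: Red 4.391, Blue 0.955, Green 1.608, Gold 3.151, Silver 3.722, Violet 4.836, Amber 4.337.
Lower quotas: Red 4, Blue 0, Green 1, Gold 3, Silver 3, Violet 4, Amber 4 (sum 19, leaving 4 seats).
Remainders in descending order: Blue 0.955, Violet 0.836, Silver 0.722, Green 0.608, Red 0.391, Amber 0.337, Gold 0.151.
The surplus seats go to Blue, Violet, Silver, Green.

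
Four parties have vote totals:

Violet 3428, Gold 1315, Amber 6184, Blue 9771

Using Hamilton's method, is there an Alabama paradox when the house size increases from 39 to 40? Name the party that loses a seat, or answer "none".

Gold

At 39 seats: Violet 6, Gold 3, Amber 12, Blue 18.
At 40 seats: Violet 7, Gold 2, Amber 12, Blue 19.
Gold drops from 3 to 2.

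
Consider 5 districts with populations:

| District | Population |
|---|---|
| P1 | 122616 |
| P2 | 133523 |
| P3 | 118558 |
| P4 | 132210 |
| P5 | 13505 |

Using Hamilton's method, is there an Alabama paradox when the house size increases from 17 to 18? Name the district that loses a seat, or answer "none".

P5

At 17 seats: P1 4, P2 4, P3 4, P4 4, P5 1.
At 18 seats: P1 4, P2 5, P3 4, P4 5, P5 0.
P5 drops from 1 to 0.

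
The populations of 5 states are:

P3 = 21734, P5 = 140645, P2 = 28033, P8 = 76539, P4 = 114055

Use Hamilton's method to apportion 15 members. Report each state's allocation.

The standard divisor is 381006/15 ≈ 25400.4.
Standard quotas: P3 0.8557, P5 5.5371, P2 1.1036, P8 3.0133, P4 4.4903.
Lower quotas: P3 0, P5 5, P2 1, P8 3, P4 4 (sum 13, leaving 2 seats).
Remainders in descending order: P3 0.8557, P5 0.5371, P4 0.4903, P2 0.1036, P8 0.0133.
Largest remainders: P3, P5 receive the extra seats.

P3: 1; P5: 6; P2: 1; P8: 3; P4: 4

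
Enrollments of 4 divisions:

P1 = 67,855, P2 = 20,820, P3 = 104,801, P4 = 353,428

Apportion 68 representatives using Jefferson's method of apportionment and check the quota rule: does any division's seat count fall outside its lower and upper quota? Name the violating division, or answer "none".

Standard quotas: P1 8.437, P2 2.589, P3 13.031, P4 43.944.
Jefferson allocation: P1 8, P2 2, P3 13, P4 45.
P4 has quota 43.944 (lower 43, upper 44) but receives 45 — outside the quota interval.

P4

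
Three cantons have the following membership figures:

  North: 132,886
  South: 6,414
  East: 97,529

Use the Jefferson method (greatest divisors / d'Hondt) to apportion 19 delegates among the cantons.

North 11, South 0, East 8

Standard divisor 236829/19 ≈ 12464.684; standard quotas: North 10.661, South 0.515, East 7.824.
Rounding down gives 10, 0, 7 = 17 seats, so the divisor must be adjusted.
With modified divisor 11600: modified quotas North 11.456, South 0.553, East 8.408.
Rounding down: North 11, South 0, East 8 (total 19).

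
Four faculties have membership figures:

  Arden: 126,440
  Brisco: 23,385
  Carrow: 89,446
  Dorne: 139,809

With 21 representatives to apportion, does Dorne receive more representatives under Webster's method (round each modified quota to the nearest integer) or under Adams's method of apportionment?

Webster

Webster: Arden 7, Brisco 1, Carrow 5, Dorne 8.
Adams: Arden 7, Brisco 2, Carrow 5, Dorne 7.
Dorne gets 8 under Webster and 7 under Adams.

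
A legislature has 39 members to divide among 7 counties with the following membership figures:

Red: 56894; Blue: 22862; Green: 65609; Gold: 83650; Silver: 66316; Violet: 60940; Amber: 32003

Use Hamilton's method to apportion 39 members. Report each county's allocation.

Red 6; Blue 2; Green 7; Gold 8; Silver 7; Violet 6; Amber 3

The standard divisor is 388274/39 ≈ 9955.744.
Standard quotas: Red 5.7147, Blue 2.2964, Green 6.5901, Gold 8.4022, Silver 6.6611, Violet 6.1211, Amber 3.2145.
Lower quotas: Red 5, Blue 2, Green 6, Gold 8, Silver 6, Violet 6, Amber 3 (sum 36, leaving 3 seats).
Remainders in descending order: Red 0.7147, Silver 0.6611, Green 0.5901, Gold 0.4022, Blue 0.2964, Amber 0.2145, Violet 0.1211.
The surplus seats go to Red, Silver, Green.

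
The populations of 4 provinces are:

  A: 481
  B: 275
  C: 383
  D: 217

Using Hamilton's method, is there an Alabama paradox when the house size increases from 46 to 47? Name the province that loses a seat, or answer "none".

At 46 seats: A 16, B 9, C 13, D 8.
At 47 seats: A 17, B 10, C 13, D 7.
D drops from 8 to 7.

D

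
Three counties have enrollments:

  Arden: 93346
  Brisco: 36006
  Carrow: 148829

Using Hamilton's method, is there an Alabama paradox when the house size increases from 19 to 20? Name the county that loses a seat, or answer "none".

Brisco

At 19 seats: Arden 6, Brisco 3, Carrow 10.
At 20 seats: Arden 7, Brisco 2, Carrow 11.
Brisco drops from 3 to 2.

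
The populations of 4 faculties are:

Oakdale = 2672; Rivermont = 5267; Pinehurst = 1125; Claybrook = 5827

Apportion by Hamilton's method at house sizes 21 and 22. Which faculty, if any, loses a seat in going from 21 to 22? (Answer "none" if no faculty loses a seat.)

none

At 21 seats: Oakdale 4, Rivermont 7, Pinehurst 2, Claybrook 8.
At 22 seats: Oakdale 4, Rivermont 8, Pinehurst 2, Claybrook 8.
No faculty's allocation decreased.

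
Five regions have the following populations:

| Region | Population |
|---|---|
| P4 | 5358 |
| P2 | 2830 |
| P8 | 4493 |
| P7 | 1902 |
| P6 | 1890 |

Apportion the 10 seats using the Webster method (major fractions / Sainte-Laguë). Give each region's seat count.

Standard divisor 16473/10 ≈ 1647.3; standard quotas: P4 3.253, P2 1.718, P8 2.727, P7 1.155, P6 1.147.
Rounding to the nearest integer gives P4 3, P2 2, P8 3, P7 1, P6 1 — total 10, matching the house size, so no adjustment is needed.

P4 3, P2 2, P8 3, P7 1, P6 1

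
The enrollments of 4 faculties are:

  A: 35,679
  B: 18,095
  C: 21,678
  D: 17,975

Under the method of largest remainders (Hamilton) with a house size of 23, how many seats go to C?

The standard divisor is 93427/23 ≈ 4062.043.
Standard quotas: A 8.7835, B 4.4547, C 5.3367, D 4.4251.
Lower quotas: A 8, B 4, C 5, D 4 (sum 21, leaving 2 seats).
Remainders in descending order: A 0.7835, B 0.4547, D 0.4251, C 0.3367.
Largest remainders: A, B receive the extra seats.
C receives 5.

5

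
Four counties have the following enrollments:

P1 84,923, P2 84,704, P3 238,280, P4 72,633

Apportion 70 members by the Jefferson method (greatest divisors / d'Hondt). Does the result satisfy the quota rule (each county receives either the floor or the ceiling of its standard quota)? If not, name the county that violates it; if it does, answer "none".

P3

Standard quotas: P1 12.371, P2 12.339, P3 34.710, P4 10.580.
Jefferson allocation: P1 12, P2 12, P3 36, P4 10.
P3 has quota 34.710 (lower 34, upper 35) but receives 36 — outside the quota interval.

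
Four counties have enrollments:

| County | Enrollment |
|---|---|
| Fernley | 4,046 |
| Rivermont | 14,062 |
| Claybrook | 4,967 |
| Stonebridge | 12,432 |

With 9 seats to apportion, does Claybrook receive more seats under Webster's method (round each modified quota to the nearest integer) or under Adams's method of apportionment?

Webster: Fernley 1, Rivermont 4, Claybrook 1, Stonebridge 3.
Adams: Fernley 1, Rivermont 3, Claybrook 2, Stonebridge 3.
Claybrook gets 1 under Webster and 2 under Adams.

Adams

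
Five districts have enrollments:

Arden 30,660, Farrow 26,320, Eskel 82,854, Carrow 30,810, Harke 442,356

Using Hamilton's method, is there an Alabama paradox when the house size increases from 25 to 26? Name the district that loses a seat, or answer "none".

At 25 seats: Arden 1, Farrow 1, Eskel 4, Carrow 1, Harke 18.
At 26 seats: Arden 1, Farrow 1, Eskel 4, Carrow 1, Harke 19.
No district's allocation decreased.

none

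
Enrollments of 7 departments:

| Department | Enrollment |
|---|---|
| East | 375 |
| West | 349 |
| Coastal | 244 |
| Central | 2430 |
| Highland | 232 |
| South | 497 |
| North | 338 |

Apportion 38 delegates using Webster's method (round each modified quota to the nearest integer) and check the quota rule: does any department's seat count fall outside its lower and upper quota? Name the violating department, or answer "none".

none

Standard quotas: East 3.191, West 2.970, Coastal 2.077, Central 20.681, Highland 1.974, South 4.230, North 2.877.
Webster allocation: East 3, West 3, Coastal 2, Central 21, Highland 2, South 4, North 3.
Every allocation lies between the lower and upper quota.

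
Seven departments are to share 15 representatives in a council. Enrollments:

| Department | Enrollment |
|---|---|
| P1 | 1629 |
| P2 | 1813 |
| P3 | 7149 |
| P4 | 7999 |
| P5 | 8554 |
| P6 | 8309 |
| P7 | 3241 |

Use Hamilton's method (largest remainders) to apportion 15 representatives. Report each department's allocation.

P1 1; P2 1; P3 3; P4 3; P5 3; P6 3; P7 1

Total 38694; standard divisor 38694/15 ≈ 2579.6.
Standard quotas: P1 0.6315, P2 0.7028, P3 2.7714, P4 3.1009, P5 3.3160, P6 3.2210, P7 1.2564.
Lower quotas: P1 0, P2 0, P3 2, P4 3, P5 3, P6 3, P7 1 (sum 12, leaving 3 seats).
Remainders in descending order: P3 0.7714, P2 0.7028, P1 0.6315, P5 0.3160, P7 0.2564, P6 0.2210, P4 0.1009.
Largest remainders: P3, P2, P1 receive the extra seats.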